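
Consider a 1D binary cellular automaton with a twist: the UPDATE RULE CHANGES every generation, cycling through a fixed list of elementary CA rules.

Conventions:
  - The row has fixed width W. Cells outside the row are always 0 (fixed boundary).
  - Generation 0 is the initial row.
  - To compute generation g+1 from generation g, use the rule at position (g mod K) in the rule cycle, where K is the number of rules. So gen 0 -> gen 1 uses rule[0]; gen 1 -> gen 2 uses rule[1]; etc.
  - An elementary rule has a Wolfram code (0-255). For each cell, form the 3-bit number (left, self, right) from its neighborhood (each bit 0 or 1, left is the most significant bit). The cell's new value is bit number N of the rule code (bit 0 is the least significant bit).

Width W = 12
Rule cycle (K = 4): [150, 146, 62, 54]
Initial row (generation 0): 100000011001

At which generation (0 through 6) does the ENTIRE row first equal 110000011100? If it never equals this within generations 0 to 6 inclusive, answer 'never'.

Gen 0: 100000011001
Gen 1 (rule 150): 110000100111
Gen 2 (rule 146): 001001011010
Gen 3 (rule 62): 011111110111
Gen 4 (rule 54): 100000001000
Gen 5 (rule 150): 110000011100
Gen 6 (rule 146): 001000101010

Answer: 5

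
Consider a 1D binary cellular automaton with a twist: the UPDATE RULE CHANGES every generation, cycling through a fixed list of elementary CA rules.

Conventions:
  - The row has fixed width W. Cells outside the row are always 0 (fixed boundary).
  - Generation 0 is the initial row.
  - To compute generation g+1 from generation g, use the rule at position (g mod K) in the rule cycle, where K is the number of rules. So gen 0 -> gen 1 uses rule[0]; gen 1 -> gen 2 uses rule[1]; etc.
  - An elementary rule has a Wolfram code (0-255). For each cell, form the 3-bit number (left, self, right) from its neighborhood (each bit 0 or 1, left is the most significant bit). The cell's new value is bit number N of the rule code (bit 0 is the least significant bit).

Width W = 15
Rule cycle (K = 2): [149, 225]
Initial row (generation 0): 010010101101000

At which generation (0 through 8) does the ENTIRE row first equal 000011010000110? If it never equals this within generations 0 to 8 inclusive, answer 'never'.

Answer: never

Derivation:
Gen 0: 010010101101000
Gen 1 (rule 149): 011010100001111
Gen 2 (rule 225): 001101001100111
Gen 3 (rule 149): 100001100010010
Gen 4 (rule 225): 001100101000000
Gen 5 (rule 149): 100010101111111
Gen 6 (rule 225): 001001010111111
Gen 7 (rule 149): 101101010011110
Gen 8 (rule 225): 010110100001110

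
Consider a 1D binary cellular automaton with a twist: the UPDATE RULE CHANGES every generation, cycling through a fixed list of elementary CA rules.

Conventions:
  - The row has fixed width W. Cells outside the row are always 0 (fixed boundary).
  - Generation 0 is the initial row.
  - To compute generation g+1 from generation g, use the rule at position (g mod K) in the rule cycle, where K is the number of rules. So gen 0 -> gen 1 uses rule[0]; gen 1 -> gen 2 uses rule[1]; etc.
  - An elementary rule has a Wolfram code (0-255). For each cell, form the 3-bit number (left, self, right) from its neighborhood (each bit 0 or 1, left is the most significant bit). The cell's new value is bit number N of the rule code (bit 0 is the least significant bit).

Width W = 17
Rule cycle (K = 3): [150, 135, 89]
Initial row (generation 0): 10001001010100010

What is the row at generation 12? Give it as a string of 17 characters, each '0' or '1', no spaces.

Answer: 11011111001001001

Derivation:
Gen 0: 10001001010100010
Gen 1 (rule 150): 11011111010110111
Gen 2 (rule 135): 00001110010000010
Gen 3 (rule 89): 11101011001111001
Gen 4 (rule 150): 01001000110110111
Gen 5 (rule 135): 11011011000000010
Gen 6 (rule 89): 11011011111111001
Gen 7 (rule 150): 00000001111110111
Gen 8 (rule 135): 11111110111100010
Gen 9 (rule 89): 10000010100111001
Gen 10 (rule 150): 11000110111010111
Gen 11 (rule 135): 00011000010010010
Gen 12 (rule 89): 11011111001001001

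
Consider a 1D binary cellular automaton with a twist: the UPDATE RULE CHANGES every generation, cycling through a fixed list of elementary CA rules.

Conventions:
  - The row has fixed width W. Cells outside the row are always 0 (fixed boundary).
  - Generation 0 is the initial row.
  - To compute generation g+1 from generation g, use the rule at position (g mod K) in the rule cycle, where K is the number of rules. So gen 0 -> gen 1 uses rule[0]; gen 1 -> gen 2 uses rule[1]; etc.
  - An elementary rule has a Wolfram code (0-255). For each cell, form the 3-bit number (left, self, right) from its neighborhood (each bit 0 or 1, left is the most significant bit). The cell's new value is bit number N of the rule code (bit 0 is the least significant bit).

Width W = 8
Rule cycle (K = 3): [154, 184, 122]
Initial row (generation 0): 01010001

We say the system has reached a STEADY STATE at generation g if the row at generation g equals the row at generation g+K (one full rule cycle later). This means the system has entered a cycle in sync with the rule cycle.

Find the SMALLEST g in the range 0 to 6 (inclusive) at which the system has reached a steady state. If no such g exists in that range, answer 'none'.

Answer: 5

Derivation:
Gen 0: 01010001
Gen 1 (rule 154): 10001010
Gen 2 (rule 184): 01000101
Gen 3 (rule 122): 10101010
Gen 4 (rule 154): 00000001
Gen 5 (rule 184): 00000000
Gen 6 (rule 122): 00000000
Gen 7 (rule 154): 00000000
Gen 8 (rule 184): 00000000
Gen 9 (rule 122): 00000000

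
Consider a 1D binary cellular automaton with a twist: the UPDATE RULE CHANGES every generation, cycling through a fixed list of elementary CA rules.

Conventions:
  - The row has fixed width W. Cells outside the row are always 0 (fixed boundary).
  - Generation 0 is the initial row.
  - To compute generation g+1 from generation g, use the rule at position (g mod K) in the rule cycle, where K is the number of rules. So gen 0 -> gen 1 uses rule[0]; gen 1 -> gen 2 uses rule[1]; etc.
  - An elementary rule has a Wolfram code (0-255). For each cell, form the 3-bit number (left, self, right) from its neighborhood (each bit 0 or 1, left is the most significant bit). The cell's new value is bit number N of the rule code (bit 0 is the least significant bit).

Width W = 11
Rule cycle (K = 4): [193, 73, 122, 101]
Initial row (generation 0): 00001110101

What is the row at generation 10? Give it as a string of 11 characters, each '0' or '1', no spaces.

Gen 0: 00001110101
Gen 1 (rule 193): 11100110000
Gen 2 (rule 73): 10100110111
Gen 3 (rule 122): 01011111101
Gen 4 (rule 101): 01100000111
Gen 5 (rule 193): 00101110011
Gen 6 (rule 73): 10001010011
Gen 7 (rule 122): 01010101111
Gen 8 (rule 101): 01111110001
Gen 9 (rule 193): 00111110100
Gen 10 (rule 73): 10100010001

Answer: 10100010001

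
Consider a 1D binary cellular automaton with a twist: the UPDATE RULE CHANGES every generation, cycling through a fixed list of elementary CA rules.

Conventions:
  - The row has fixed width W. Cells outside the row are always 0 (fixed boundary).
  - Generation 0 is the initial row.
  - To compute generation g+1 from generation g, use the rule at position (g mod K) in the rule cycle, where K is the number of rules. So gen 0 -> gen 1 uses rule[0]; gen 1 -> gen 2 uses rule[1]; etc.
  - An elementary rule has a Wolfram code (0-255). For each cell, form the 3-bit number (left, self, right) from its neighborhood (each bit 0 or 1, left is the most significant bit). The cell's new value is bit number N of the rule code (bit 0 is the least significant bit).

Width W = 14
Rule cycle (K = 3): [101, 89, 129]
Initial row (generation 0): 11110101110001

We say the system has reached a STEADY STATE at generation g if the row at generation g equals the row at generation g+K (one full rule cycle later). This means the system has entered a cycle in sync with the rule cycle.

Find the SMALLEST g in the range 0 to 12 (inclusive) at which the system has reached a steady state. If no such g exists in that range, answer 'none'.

Answer: none

Derivation:
Gen 0: 11110101110001
Gen 1 (rule 101): 00011110010101
Gen 2 (rule 89): 11010011000000
Gen 3 (rule 129): 00000000011111
Gen 4 (rule 101): 11111111000001
Gen 5 (rule 89): 10000001111100
Gen 6 (rule 129): 00111100111001
Gen 7 (rule 101): 10000100001001
Gen 8 (rule 89): 01110011100100
Gen 9 (rule 129): 00100001000001
Gen 10 (rule 101): 10101101011101
Gen 11 (rule 89): 00001100010100
Gen 12 (rule 129): 11100001000001
Gen 13 (rule 101): 00101101011101
Gen 14 (rule 89): 10001100010100
Gen 15 (rule 129): 00100001000001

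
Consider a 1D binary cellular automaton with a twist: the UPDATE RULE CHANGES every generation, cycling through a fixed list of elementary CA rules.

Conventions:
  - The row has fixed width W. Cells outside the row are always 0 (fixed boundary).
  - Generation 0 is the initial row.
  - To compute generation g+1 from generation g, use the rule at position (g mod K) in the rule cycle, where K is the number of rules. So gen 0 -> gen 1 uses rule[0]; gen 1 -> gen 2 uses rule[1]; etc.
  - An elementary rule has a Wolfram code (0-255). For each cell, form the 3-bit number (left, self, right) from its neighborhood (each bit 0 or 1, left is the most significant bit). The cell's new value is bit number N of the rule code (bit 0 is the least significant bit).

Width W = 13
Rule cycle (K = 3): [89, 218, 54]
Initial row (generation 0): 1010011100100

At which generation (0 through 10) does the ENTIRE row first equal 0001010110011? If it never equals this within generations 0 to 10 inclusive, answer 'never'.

Gen 0: 1010011100100
Gen 1 (rule 89): 0001010110011
Gen 2 (rule 218): 0010000111111
Gen 3 (rule 54): 0111001000000
Gen 4 (rule 89): 0101100111111
Gen 5 (rule 218): 1001111111111
Gen 6 (rule 54): 1110000000000
Gen 7 (rule 89): 1011111111111
Gen 8 (rule 218): 0011111111111
Gen 9 (rule 54): 0100000000000
Gen 10 (rule 89): 0011111111111

Answer: 1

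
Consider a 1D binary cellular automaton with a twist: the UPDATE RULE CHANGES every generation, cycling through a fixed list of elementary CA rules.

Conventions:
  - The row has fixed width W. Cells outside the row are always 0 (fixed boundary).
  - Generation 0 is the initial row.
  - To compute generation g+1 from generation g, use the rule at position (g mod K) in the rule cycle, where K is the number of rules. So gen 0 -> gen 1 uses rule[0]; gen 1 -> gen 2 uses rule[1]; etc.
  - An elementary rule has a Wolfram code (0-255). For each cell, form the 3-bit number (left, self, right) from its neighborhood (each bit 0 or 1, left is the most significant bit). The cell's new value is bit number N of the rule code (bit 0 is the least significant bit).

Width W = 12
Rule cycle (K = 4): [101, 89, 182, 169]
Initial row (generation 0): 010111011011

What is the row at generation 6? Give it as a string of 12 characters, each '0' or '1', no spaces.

Answer: 010101000001

Derivation:
Gen 0: 010111011011
Gen 1 (rule 101): 011001101101
Gen 2 (rule 89): 011101101100
Gen 3 (rule 182): 101010010010
Gen 4 (rule 169): 010100000000
Gen 5 (rule 101): 011101111111
Gen 6 (rule 89): 010101000001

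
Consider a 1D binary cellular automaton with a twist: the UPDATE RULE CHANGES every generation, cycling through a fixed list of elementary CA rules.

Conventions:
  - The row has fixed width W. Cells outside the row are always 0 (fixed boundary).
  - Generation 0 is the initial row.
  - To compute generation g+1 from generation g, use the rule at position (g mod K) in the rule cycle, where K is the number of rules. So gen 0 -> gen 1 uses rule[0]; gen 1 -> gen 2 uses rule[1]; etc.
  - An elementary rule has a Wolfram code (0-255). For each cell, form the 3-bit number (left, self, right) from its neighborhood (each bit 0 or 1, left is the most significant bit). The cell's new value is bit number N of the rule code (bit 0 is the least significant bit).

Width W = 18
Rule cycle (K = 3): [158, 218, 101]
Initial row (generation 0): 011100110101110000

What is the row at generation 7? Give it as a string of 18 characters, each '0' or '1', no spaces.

Gen 0: 011100110101110000
Gen 1 (rule 158): 111011100101101000
Gen 2 (rule 218): 111011111001100100
Gen 3 (rule 101): 001100001000100101
Gen 4 (rule 158): 011010011101111101
Gen 5 (rule 218): 111001111101111100
Gen 6 (rule 101): 001000000110000101
Gen 7 (rule 158): 011100001101001101

Answer: 011100001101001101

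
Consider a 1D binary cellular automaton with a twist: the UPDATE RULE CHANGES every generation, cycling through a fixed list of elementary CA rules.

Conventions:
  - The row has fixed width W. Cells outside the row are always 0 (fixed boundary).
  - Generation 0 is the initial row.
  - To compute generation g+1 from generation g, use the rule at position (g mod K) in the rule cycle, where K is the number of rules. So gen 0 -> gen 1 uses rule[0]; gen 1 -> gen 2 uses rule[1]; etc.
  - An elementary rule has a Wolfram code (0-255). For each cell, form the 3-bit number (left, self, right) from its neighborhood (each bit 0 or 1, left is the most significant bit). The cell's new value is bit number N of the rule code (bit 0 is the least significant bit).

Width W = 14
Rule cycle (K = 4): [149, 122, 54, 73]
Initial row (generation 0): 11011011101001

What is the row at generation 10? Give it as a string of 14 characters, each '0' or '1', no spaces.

Gen 0: 11011011101001
Gen 1 (rule 149): 00000001001101
Gen 2 (rule 122): 00000010111110
Gen 3 (rule 54): 00000111000001
Gen 4 (rule 73): 11110101011100
Gen 5 (rule 149): 01100101001011
Gen 6 (rule 122): 11111010110111
Gen 7 (rule 54): 00000111001000
Gen 8 (rule 73): 11110101000011
Gen 9 (rule 149): 01100101111000
Gen 10 (rule 122): 11111011001100

Answer: 11111011001100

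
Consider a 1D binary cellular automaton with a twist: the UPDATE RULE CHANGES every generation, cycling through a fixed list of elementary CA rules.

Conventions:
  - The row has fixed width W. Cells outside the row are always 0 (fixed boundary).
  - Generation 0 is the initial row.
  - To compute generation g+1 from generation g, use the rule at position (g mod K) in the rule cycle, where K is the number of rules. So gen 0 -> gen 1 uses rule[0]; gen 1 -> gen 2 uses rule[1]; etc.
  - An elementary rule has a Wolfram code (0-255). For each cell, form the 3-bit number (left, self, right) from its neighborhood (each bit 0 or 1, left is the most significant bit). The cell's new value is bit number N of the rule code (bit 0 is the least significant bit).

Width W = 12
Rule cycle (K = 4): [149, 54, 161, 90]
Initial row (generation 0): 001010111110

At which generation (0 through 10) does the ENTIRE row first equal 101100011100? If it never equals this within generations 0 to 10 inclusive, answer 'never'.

Answer: never

Derivation:
Gen 0: 001010111110
Gen 1 (rule 149): 101010011101
Gen 2 (rule 54): 111111100011
Gen 3 (rule 161): 011111001000
Gen 4 (rule 90): 110001110100
Gen 5 (rule 149): 001100100111
Gen 6 (rule 54): 010011111000
Gen 7 (rule 161): 000001110011
Gen 8 (rule 90): 000011011111
Gen 9 (rule 149): 111000001110
Gen 10 (rule 54): 000100010001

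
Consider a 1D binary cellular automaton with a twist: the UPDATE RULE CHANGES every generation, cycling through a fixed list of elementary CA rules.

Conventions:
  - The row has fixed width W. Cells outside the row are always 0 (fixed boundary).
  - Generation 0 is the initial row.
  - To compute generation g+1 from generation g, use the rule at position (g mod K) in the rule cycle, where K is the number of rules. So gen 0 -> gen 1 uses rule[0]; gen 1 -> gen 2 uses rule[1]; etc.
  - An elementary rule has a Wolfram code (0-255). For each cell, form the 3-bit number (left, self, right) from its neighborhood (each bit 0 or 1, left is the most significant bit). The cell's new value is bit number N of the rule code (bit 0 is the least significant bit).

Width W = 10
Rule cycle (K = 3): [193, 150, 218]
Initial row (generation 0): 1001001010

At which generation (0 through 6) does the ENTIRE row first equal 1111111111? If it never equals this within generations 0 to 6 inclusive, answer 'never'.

Answer: 4

Derivation:
Gen 0: 1001001010
Gen 1 (rule 193): 0000000000
Gen 2 (rule 150): 0000000000
Gen 3 (rule 218): 0000000000
Gen 4 (rule 193): 1111111111
Gen 5 (rule 150): 0111111110
Gen 6 (rule 218): 1111111111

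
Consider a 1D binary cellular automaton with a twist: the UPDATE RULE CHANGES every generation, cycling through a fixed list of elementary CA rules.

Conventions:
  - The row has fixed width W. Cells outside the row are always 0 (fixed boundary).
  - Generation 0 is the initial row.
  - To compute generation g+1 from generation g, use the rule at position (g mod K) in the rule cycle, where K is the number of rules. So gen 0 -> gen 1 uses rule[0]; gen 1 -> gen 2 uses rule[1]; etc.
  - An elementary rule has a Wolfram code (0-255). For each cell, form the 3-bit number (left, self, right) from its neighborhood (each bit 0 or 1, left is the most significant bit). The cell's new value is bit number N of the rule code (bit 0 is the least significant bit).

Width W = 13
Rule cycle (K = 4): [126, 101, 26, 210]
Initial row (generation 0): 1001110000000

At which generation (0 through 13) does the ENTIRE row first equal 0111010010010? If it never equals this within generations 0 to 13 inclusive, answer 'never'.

Gen 0: 1001110000000
Gen 1 (rule 126): 1111011000000
Gen 2 (rule 101): 0001101011111
Gen 3 (rule 26): 0011000010000
Gen 4 (rule 210): 0101100101000
Gen 5 (rule 126): 1111111111100
Gen 6 (rule 101): 0000000000101
Gen 7 (rule 26): 0000000001000
Gen 8 (rule 210): 0000000010100
Gen 9 (rule 126): 0000000111110
Gen 10 (rule 101): 1111110000010
Gen 11 (rule 26): 1000001000101
Gen 12 (rule 210): 0100010101000
Gen 13 (rule 126): 1110111111100

Answer: never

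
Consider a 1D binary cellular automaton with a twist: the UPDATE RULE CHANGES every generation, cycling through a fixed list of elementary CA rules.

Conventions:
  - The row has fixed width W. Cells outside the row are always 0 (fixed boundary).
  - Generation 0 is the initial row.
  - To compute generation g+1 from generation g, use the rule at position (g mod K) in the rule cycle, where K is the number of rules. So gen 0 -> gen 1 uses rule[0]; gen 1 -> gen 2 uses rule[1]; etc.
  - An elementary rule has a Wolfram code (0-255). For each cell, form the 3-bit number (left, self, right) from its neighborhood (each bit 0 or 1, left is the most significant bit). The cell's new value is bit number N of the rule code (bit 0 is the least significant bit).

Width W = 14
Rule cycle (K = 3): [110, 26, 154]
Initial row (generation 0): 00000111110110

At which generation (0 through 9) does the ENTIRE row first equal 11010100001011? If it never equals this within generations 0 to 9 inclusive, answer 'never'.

Answer: never

Derivation:
Gen 0: 00000111110110
Gen 1 (rule 110): 00001100011110
Gen 2 (rule 26): 00011010110001
Gen 3 (rule 154): 00110000101010
Gen 4 (rule 110): 01110001111110
Gen 5 (rule 26): 11001011000001
Gen 6 (rule 154): 10110010100010
Gen 7 (rule 110): 11110111100110
Gen 8 (rule 26): 10000100011101
Gen 9 (rule 154): 01001010111000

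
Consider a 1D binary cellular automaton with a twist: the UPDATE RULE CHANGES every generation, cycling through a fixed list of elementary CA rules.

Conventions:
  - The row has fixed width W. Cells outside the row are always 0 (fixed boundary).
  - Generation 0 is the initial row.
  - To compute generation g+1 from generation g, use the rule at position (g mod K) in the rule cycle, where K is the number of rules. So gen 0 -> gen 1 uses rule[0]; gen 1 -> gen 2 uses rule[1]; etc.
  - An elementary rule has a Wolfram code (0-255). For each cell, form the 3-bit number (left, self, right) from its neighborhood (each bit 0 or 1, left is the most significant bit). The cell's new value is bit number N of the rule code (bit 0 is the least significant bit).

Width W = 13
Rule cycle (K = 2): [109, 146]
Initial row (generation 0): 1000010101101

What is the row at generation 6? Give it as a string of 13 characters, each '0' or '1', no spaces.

Gen 0: 1000010101101
Gen 1 (rule 109): 1011011111111
Gen 2 (rule 146): 0000001111110
Gen 3 (rule 109): 1111101000010
Gen 4 (rule 146): 0111000100101
Gen 5 (rule 109): 0101010100111
Gen 6 (rule 146): 1000000011010

Answer: 1000000011010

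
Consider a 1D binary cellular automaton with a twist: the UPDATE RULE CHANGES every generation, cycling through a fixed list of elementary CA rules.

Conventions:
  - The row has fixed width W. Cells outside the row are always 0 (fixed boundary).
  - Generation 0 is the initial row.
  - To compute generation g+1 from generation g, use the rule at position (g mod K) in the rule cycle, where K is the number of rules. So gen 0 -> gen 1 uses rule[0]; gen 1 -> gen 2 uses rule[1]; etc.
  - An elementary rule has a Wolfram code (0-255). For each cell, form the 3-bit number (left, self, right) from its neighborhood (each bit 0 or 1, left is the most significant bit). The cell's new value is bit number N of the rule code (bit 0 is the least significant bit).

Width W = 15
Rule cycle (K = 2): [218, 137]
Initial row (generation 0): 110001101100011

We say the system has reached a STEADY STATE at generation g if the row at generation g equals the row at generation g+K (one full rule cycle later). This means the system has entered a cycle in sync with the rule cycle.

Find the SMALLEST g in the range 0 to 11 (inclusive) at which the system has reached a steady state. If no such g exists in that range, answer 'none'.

Gen 0: 110001101100011
Gen 1 (rule 218): 111011101110111
Gen 2 (rule 137): 110011001100110
Gen 3 (rule 218): 111111111111111
Gen 4 (rule 137): 111111111111110
Gen 5 (rule 218): 111111111111111
Gen 6 (rule 137): 111111111111110
Gen 7 (rule 218): 111111111111111
Gen 8 (rule 137): 111111111111110
Gen 9 (rule 218): 111111111111111
Gen 10 (rule 137): 111111111111110
Gen 11 (rule 218): 111111111111111
Gen 12 (rule 137): 111111111111110
Gen 13 (rule 218): 111111111111111

Answer: 3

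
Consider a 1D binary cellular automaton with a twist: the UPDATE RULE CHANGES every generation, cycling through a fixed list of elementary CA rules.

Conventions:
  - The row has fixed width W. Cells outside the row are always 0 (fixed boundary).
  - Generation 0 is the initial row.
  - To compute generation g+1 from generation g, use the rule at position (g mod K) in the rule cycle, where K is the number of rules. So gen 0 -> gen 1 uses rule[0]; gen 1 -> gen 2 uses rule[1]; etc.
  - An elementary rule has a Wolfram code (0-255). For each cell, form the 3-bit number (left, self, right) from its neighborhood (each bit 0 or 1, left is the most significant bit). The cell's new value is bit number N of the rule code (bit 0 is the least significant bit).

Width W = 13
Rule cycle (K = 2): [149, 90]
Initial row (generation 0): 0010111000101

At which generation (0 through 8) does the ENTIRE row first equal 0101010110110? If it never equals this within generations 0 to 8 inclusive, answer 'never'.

Gen 0: 0010111000101
Gen 1 (rule 149): 1010010110101
Gen 2 (rule 90): 0001100110000
Gen 3 (rule 149): 1100010001111
Gen 4 (rule 90): 1110101011001
Gen 5 (rule 149): 0100101000101
Gen 6 (rule 90): 1011000101000
Gen 7 (rule 149): 1000110101111
Gen 8 (rule 90): 0101110001001

Answer: never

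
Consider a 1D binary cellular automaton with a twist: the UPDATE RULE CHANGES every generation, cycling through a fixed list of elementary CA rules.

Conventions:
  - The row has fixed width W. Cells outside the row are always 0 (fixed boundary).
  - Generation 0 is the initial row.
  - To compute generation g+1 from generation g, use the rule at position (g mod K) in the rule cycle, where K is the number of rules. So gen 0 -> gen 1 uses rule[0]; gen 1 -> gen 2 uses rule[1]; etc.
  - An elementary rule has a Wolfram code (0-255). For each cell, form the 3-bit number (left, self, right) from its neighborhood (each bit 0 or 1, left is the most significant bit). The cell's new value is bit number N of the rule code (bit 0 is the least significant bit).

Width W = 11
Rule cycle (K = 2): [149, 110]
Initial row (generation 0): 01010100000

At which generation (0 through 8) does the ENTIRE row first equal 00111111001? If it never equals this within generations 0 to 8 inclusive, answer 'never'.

Answer: never

Derivation:
Gen 0: 01010100000
Gen 1 (rule 149): 01010111111
Gen 2 (rule 110): 11111100001
Gen 3 (rule 149): 01111011101
Gen 4 (rule 110): 11001110111
Gen 5 (rule 149): 00100100010
Gen 6 (rule 110): 01101100110
Gen 7 (rule 149): 00000010001
Gen 8 (rule 110): 00000110011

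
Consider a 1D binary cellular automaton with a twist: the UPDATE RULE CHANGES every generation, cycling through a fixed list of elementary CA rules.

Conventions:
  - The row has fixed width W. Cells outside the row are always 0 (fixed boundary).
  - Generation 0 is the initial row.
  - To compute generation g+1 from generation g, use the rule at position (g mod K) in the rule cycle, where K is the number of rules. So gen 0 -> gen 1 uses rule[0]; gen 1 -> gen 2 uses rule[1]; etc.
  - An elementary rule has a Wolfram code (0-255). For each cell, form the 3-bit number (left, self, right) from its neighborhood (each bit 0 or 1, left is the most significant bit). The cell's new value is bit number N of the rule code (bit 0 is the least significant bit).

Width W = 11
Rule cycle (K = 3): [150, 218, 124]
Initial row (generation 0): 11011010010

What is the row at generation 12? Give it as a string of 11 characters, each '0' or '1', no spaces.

Gen 0: 11011010010
Gen 1 (rule 150): 00000011111
Gen 2 (rule 218): 00000111111
Gen 3 (rule 124): 00000100001
Gen 4 (rule 150): 00001110011
Gen 5 (rule 218): 00011111111
Gen 6 (rule 124): 00010000001
Gen 7 (rule 150): 00111000011
Gen 8 (rule 218): 01111100111
Gen 9 (rule 124): 01000110101
Gen 10 (rule 150): 11101000101
Gen 11 (rule 218): 11100101000
Gen 12 (rule 124): 10110111100

Answer: 10110111100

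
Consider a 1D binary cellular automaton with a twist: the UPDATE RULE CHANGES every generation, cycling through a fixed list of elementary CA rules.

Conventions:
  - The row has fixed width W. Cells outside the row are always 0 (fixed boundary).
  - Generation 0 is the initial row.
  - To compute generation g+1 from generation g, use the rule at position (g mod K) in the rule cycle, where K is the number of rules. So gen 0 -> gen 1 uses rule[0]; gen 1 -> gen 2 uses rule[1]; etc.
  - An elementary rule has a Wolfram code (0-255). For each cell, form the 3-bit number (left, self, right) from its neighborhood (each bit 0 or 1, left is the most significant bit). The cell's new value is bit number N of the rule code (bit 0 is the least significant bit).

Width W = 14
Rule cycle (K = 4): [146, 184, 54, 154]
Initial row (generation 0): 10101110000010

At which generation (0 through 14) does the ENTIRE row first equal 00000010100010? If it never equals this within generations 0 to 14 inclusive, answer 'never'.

Gen 0: 10101110000010
Gen 1 (rule 146): 00000101000101
Gen 2 (rule 184): 00000010100010
Gen 3 (rule 54): 00000111110111
Gen 4 (rule 154): 00001111100110
Gen 5 (rule 146): 00010111011001
Gen 6 (rule 184): 00001110110100
Gen 7 (rule 54): 00010001001110
Gen 8 (rule 154): 00101010111101
Gen 9 (rule 146): 01000000011000
Gen 10 (rule 184): 00100000010100
Gen 11 (rule 54): 01110000111110
Gen 12 (rule 154): 11101001111101
Gen 13 (rule 146): 01000110111000
Gen 14 (rule 184): 00100101110100

Answer: 2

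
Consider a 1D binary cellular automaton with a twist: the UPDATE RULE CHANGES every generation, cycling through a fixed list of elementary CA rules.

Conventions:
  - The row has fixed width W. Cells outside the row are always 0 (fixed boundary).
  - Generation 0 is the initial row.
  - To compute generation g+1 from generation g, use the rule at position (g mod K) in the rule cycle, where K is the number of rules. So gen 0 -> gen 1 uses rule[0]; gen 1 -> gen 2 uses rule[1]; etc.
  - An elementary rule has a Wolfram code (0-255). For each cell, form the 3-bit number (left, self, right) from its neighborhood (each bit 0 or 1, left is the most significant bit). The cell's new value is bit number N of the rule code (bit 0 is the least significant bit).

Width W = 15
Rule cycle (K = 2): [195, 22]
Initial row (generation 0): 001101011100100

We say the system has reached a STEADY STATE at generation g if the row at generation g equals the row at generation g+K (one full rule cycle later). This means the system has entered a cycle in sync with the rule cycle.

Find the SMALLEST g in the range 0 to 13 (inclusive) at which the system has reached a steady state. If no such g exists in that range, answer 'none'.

Gen 0: 001101011100100
Gen 1 (rule 195): 110100001101001
Gen 2 (rule 22): 000110010001111
Gen 3 (rule 195): 111010100110111
Gen 4 (rule 22): 000010111000000
Gen 5 (rule 195): 111100011011111
Gen 6 (rule 22): 000010100000000
Gen 7 (rule 195): 111100001111111
Gen 8 (rule 22): 000010010000000
Gen 9 (rule 195): 111100100111111
Gen 10 (rule 22): 000011111000000
Gen 11 (rule 195): 111101111011111
Gen 12 (rule 22): 000000000000000
Gen 13 (rule 195): 111111111111111
Gen 14 (rule 22): 000000000000000
Gen 15 (rule 195): 111111111111111

Answer: 12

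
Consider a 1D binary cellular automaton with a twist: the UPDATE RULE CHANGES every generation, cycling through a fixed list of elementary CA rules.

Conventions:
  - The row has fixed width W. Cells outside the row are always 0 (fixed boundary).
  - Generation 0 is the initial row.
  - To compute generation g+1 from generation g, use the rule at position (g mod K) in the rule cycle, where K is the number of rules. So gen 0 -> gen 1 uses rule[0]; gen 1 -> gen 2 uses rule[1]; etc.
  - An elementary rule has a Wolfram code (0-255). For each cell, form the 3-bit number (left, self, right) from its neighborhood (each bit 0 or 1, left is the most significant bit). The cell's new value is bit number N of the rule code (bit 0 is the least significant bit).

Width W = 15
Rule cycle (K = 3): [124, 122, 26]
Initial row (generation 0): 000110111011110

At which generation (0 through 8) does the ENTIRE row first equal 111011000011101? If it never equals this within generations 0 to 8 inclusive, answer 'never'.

Answer: never

Derivation:
Gen 0: 000110111011110
Gen 1 (rule 124): 000111101110011
Gen 2 (rule 122): 001100111011111
Gen 3 (rule 26): 011011100010000
Gen 4 (rule 124): 011110110011000
Gen 5 (rule 122): 110011111111100
Gen 6 (rule 26): 101110000000010
Gen 7 (rule 124): 111011000000011
Gen 8 (rule 122): 101111100000111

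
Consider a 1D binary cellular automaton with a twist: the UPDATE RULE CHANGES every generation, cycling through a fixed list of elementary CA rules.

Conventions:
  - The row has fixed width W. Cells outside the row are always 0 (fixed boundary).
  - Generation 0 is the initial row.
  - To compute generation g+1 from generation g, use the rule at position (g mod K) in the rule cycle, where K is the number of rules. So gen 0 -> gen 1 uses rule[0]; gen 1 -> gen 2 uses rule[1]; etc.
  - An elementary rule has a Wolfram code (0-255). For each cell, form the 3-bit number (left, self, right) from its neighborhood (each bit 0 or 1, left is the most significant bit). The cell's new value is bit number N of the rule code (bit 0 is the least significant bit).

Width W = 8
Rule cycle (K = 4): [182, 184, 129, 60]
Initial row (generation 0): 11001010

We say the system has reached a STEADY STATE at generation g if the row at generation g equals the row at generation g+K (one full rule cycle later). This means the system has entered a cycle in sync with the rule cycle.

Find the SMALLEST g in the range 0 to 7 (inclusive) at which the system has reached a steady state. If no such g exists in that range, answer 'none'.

Gen 0: 11001010
Gen 1 (rule 182): 00111111
Gen 2 (rule 184): 00111110
Gen 3 (rule 129): 10011100
Gen 4 (rule 60): 11010010
Gen 5 (rule 182): 00111111
Gen 6 (rule 184): 00111110
Gen 7 (rule 129): 10011100
Gen 8 (rule 60): 11010010
Gen 9 (rule 182): 00111111
Gen 10 (rule 184): 00111110
Gen 11 (rule 129): 10011100

Answer: 1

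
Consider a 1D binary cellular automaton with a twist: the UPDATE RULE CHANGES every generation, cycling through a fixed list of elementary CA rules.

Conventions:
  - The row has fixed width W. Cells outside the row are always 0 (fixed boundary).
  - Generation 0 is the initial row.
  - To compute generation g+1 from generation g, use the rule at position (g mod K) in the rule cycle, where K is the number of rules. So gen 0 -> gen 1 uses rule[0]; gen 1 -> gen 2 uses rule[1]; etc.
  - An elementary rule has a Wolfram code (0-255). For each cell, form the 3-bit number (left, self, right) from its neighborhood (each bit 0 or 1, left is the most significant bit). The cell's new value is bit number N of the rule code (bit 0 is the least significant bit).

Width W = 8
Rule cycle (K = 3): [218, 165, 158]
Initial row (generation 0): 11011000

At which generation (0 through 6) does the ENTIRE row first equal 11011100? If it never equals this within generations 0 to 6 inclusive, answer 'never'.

Gen 0: 11011000
Gen 1 (rule 218): 11011100
Gen 2 (rule 165): 00101001
Gen 3 (rule 158): 01101111
Gen 4 (rule 218): 11101111
Gen 5 (rule 165): 01010110
Gen 6 (rule 158): 11010101

Answer: 1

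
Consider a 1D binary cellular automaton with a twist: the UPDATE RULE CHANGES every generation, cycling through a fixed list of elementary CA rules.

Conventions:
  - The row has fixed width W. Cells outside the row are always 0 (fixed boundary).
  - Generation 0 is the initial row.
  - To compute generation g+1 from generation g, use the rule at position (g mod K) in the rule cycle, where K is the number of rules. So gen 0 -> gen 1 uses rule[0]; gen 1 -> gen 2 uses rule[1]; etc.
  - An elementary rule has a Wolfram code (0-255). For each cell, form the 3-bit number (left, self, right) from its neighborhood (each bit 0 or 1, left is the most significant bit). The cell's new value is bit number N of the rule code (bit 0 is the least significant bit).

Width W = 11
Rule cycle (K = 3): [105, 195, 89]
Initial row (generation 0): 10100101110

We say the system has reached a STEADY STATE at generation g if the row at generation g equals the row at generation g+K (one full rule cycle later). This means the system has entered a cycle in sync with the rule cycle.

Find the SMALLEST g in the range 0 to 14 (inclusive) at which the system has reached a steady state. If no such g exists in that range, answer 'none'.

Gen 0: 10100101110
Gen 1 (rule 105): 01000011010
Gen 2 (rule 195): 10011101000
Gen 3 (rule 89): 01010100111
Gen 4 (rule 105): 00101000101
Gen 5 (rule 195): 11000011000
Gen 6 (rule 89): 11111011111
Gen 7 (rule 105): 10001110001
Gen 8 (rule 195): 00110110110
Gen 9 (rule 89): 10110110111
Gen 10 (rule 105): 01111111101
Gen 11 (rule 195): 10111111100
Gen 12 (rule 89): 00100000111
Gen 13 (rule 105): 10001110101
Gen 14 (rule 195): 00110110000
Gen 15 (rule 89): 10110111111
Gen 16 (rule 105): 01111100001
Gen 17 (rule 195): 10111101110

Answer: none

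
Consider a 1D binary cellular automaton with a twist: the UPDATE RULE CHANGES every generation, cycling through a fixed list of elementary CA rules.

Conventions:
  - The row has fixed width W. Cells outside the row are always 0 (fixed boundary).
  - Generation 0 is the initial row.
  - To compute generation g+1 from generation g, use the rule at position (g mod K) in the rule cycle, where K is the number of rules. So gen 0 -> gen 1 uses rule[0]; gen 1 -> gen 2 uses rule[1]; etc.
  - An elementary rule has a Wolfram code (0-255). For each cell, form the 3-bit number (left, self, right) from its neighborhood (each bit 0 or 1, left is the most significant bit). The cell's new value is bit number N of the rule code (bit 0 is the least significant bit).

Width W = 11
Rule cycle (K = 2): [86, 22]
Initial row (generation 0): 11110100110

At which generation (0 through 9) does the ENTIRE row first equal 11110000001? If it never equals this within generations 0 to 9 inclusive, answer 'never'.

Answer: never

Derivation:
Gen 0: 11110100110
Gen 1 (rule 86): 00010111011
Gen 2 (rule 22): 00110000000
Gen 3 (rule 86): 01011000000
Gen 4 (rule 22): 11000100000
Gen 5 (rule 86): 01101110000
Gen 6 (rule 22): 10000001000
Gen 7 (rule 86): 11000011100
Gen 8 (rule 22): 00100100010
Gen 9 (rule 86): 01111110111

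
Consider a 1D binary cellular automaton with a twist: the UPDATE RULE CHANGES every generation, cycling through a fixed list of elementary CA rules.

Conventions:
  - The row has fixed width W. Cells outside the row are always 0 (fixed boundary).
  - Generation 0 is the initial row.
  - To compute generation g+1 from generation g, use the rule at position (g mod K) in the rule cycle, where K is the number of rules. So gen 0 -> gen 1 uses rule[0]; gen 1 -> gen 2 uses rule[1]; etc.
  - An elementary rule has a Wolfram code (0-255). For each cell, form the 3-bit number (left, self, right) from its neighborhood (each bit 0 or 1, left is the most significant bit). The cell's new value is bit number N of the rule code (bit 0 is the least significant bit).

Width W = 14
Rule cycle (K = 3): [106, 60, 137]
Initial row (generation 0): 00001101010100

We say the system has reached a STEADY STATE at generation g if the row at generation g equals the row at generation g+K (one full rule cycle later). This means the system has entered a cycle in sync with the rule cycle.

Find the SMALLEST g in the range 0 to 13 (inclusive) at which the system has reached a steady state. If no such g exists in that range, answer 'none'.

Answer: none

Derivation:
Gen 0: 00001101010100
Gen 1 (rule 106): 00011110101000
Gen 2 (rule 60): 00010001111100
Gen 3 (rule 137): 11000101111001
Gen 4 (rule 106): 11001011001010
Gen 5 (rule 60): 10101110101111
Gen 6 (rule 137): 00001100001110
Gen 7 (rule 106): 00011100011010
Gen 8 (rule 60): 00010010010111
Gen 9 (rule 137): 11000000000110
Gen 10 (rule 106): 11000000001110
Gen 11 (rule 60): 10100000001001
Gen 12 (rule 137): 00001111100000
Gen 13 (rule 106): 00011000100000
Gen 14 (rule 60): 00010100110000
Gen 15 (rule 137): 11000000100111
Gen 16 (rule 106): 11000001001101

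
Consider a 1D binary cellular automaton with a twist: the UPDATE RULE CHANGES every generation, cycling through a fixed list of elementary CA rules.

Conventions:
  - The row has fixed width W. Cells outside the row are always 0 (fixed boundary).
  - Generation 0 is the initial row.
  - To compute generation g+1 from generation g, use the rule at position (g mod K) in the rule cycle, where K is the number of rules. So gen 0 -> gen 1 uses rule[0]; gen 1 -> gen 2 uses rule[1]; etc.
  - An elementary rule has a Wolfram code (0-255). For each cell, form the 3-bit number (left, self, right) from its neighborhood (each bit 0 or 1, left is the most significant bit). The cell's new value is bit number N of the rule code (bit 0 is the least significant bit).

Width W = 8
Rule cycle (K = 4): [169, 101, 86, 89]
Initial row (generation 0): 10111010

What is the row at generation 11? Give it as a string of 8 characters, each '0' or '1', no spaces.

Gen 0: 10111010
Gen 1 (rule 169): 01110100
Gen 2 (rule 101): 00011101
Gen 3 (rule 86): 00100101
Gen 4 (rule 89): 10010000
Gen 5 (rule 169): 00000111
Gen 6 (rule 101): 11110001
Gen 7 (rule 86): 00011011
Gen 8 (rule 89): 11011011
Gen 9 (rule 169): 10110110
Gen 10 (rule 101): 11011010
Gen 11 (rule 86): 01001011

Answer: 01001011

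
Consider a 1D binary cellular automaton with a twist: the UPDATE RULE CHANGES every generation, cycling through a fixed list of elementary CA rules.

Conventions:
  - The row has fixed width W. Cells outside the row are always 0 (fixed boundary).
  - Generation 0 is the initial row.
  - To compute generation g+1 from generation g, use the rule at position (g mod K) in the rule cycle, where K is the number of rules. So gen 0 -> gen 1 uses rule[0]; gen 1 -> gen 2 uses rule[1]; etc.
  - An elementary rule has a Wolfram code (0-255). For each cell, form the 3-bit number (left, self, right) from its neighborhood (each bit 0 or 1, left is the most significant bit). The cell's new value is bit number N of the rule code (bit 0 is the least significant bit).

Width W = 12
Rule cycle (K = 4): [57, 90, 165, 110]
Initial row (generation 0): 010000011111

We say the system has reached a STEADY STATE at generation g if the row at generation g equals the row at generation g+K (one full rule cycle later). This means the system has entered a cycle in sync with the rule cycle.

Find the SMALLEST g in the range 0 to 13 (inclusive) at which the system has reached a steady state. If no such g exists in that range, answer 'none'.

Gen 0: 010000011111
Gen 1 (rule 57): 001111010000
Gen 2 (rule 90): 011001001000
Gen 3 (rule 165): 000001001011
Gen 4 (rule 110): 000011011111
Gen 5 (rule 57): 111010110000
Gen 6 (rule 90): 101000111000
Gen 7 (rule 165): 111010010011
Gen 8 (rule 110): 101110110111
Gen 9 (rule 57): 011001101100
Gen 10 (rule 90): 111111101110
Gen 11 (rule 165): 011111010100
Gen 12 (rule 110): 110001111100
Gen 13 (rule 57): 101101000011
Gen 14 (rule 90): 001100100111
Gen 15 (rule 165): 100000100010
Gen 16 (rule 110): 100001100110
Gen 17 (rule 57): 011101010101

Answer: none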